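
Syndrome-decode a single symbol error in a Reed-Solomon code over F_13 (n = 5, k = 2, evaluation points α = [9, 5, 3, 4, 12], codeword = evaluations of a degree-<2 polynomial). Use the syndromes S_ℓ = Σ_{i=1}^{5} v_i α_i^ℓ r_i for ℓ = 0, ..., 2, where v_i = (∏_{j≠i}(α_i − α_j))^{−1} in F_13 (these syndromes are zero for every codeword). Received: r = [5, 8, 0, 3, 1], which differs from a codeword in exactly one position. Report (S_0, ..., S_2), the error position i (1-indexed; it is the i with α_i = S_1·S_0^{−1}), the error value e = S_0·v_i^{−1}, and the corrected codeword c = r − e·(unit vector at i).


S = (7, 9, 6), error at position 2, error magnitude e = 2, c = [5, 6, 0, 3, 1].

Step 1: column multipliers v_i = (∏_{j≠i}(α_i − α_j))^{−1} mod 13.
  i = 1 (α = 9): (9−5)(9−3)(9−4)(9−12) = 4·6·5·(−3) = −360 ≡ 4, so v_1 = 4^{−1} = 10 (mod 13).
  i = 2 (α = 5): (5−9)(5−3)(5−4)(5−12) = (−4)·2·1·(−7) = 56 ≡ 4, so v_2 = 4^{−1} = 10 (mod 13).
  i = 3 (α = 3): (3−9)(3−5)(3−4)(3−12) = (−6)·(−2)·(−1)·(−9) = 108 ≡ 4, so v_3 = 4^{−1} = 10 (mod 13).
  i = 4 (α = 4): (4−9)(4−5)(4−3)(4−12) = (−5)·(−1)·1·(−8) = −40 ≡ 12, so v_4 = 12^{−1} = 12 (mod 13).
  i = 5 (α = 12): (12−9)(12−5)(12−3)(12−4) = 3·7·9·8 = 1512 ≡ 4, so v_5 = 4^{−1} = 10 (mod 13).
  v = [10, 10, 10, 12, 10].
Step 2: syndromes of r = [5, 8, 0, 3, 1] (all sums mod 13).
  S_0 = Σ v_i r_i = 10·5 + 10·8 + 10·0 + 12·3 + 10·1 = 176 ≡ 7.
  S_1 = Σ v_i α_i r_i = 10·9·5 + 10·5·8 + 10·3·0 + 12·4·3 + 10·12·1 = 1114 ≡ 9.
  α_i^2 mod 13 = [3, 12, 9, 3, 1].
  S_2 = Σ v_i α_i^2 r_i = 10·3·5 + 10·12·8 + 10·9·0 + 12·3·3 + 10·1·1 = 1228 ≡ 6.
  S = (7, 9, 6) ≠ 0, so r is not a codeword (an error is present).
Step 3: locate the error. For a single error e at position i, S_ℓ = v_i·e·α_i^ℓ, so α_err = S_1/S_0.
  S_0^{−1} = 7^{−1} = 2 (mod 13), so α_err = 9·2 = 18 ≡ 5 = α_2. Error position i = 2.
  Consistency check: S_2/S_1 = 6·3 = 18 ≡ 5 = α_err ✓ (single-error assumption holds).
Step 4: error magnitude e = S_0/v_2 = S_0·∏_{j≠2}(α_2 − α_j) = 7·4 = 28 ≡ 2 (mod 13).
Step 5: correct position 2: c_2 = r_2 − e = 8 − 2 ≡ 6 (mod 13). Hence c = [5, 6, 0, 3, 1].
  Check: interpolating c through the α_i gives m(x) = 4 + 3·x (degree < 2) with m(α_i) = c_i for every i, so c is indeed a codeword.


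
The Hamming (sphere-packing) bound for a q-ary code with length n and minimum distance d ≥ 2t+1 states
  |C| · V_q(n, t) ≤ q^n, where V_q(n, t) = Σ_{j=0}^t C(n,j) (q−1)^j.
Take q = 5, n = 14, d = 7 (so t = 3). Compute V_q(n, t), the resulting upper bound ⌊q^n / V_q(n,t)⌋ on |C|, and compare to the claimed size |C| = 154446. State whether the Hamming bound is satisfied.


V_q(n, t) = 24809, q^n = 6103515625, Hamming bound = 246020, |C| = 154446 ≤ bound (satisfied).

Step 1: Compute V_q(n, t) = Σ_{j=0}^3 C(n, j) (q−1)^j.
  j = 0: C(14,0)·(4)^0 = 1·1 = 1.
  j = 1: C(14,1)·(4)^1 = 14·4 = 56.
  j = 2: C(14,2)·(4)^2 = 91·16 = 1456.
  j = 3: C(14,3)·(4)^3 = 364·64 = 23296.
  V_q(n, t) = 1 + 56 + 1456 + 23296 = 24809.
Step 2: q^n = 5^14 = 6103515625.
Step 3: Hamming bound ⌊q^n / V_q(n,t)⌋ = ⌊6103515625/24809⌋ = 246020.
Step 4: Compare |C| = 154446 to 246020: satisfied.
The claimed |C| lies below the Hamming bound.


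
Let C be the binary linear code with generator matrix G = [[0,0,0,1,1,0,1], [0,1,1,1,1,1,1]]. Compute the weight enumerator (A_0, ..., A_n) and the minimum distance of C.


Weight distribution: A_0 = 1, A_3 = 2, A_6 = 1. Minimum distance d = 3.

Enumerate all 2^2 = 4 messages m ∈ F_2^2.
For each, compute codeword c = mG in F_2^7, then tally its weight.
  m = 00 → c = 0000000, weight = 0.
  m = 10 → c = 0001101, weight = 3.
  m = 01 → c = 0111111, weight = 6.
  m = 11 → c = 0110010, weight = 3.
Tally weights:
  weight 0: 1 codewords.
  weight 3: 2 codewords.
  weight 6: 1 codewords.
Minimum distance d = smallest w > 0 with A_w > 0 = 3.
Sanity: Σ A_w = 4 = 2^2 = 4 ✓.


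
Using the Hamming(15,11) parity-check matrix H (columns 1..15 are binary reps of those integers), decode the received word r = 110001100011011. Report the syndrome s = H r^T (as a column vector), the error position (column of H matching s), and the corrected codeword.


s = (0, 1, 0, 0)^T, error position = 4, corrected codeword c = 110101100011011

Compute s = H r^T mod 2 one row at a time:
  s_1 = 0 + 0 + 0 + 1 + 1 + 0 + 1 + 1 = 4 ≡ 0 (mod 2).
  s_2 = 0 + 0 + 1 + 1 + 1 + 0 + 1 + 1 = 5 ≡ 1 (mod 2).
  s_3 = 1 + 0 + 1 + 1 + 0 + 1 + 1 + 1 = 6 ≡ 0 (mod 2).
  s_4 = 1 + 0 + 0 + 1 + 0 + 1 + 0 + 1 = 4 ≡ 0 (mod 2).
s = (0, 1, 0, 0)^T — this equals column 4 of H (binary 0100), so error is at position 4.
Correct: flip bit 4 of r = 110001100011011 to get c = 110101100011011.


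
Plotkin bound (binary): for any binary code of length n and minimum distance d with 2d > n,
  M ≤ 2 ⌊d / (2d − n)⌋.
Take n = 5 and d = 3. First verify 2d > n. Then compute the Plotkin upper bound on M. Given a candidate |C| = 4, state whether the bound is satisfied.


Plotkin bound M ≤ 6; given |C| = 4 ≤ bound (satisfied).

Check applicability: 2d = 6, n = 5.
2d − n = 1 > 0, so Plotkin applies.
Compute d/(2d−n) = 3/1 ≈ 3.0000.
⌊d/(2d−n)⌋ = 3.
Plotkin bound: M ≤ 2·3 = 6.
Given |C| = 4, check: satisfied.
This |C| is below the Plotkin bound.


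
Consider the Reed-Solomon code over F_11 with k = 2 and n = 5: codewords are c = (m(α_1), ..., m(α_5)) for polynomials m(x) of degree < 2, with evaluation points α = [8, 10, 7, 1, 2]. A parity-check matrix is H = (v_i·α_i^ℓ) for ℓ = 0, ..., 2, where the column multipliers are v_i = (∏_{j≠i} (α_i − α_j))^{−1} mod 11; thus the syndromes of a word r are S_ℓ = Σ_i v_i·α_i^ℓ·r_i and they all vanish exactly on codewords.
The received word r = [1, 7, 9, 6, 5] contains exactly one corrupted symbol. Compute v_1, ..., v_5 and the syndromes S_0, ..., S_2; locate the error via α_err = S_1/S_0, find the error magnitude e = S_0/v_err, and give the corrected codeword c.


S = (1, 1, 1), error at position 4, error magnitude e = 4, c = [1, 7, 9, 2, 5].

Step 1: column multipliers v_i = (∏_{j≠i}(α_i − α_j))^{−1} mod 11.
  i = 1 (α = 8): (8−10)(8−7)(8−1)(8−2) = (−2)·1·7·6 = −84 ≡ 4, so v_1 = 4^{−1} = 3 (mod 11).
  i = 2 (α = 10): (10−8)(10−7)(10−1)(10−2) = 2·3·9·8 = 432 ≡ 3, so v_2 = 3^{−1} = 4 (mod 11).
  i = 3 (α = 7): (7−8)(7−10)(7−1)(7−2) = (−1)·(−3)·6·5 = 90 ≡ 2, so v_3 = 2^{−1} = 6 (mod 11).
  i = 4 (α = 1): (1−8)(1−10)(1−7)(1−2) = (−7)·(−9)·(−6)·(−1) = 378 ≡ 4, so v_4 = 4^{−1} = 3 (mod 11).
  i = 5 (α = 2): (2−8)(2−10)(2−7)(2−1) = (−6)·(−8)·(−5)·1 = −240 ≡ 2, so v_5 = 2^{−1} = 6 (mod 11).
  v = [3, 4, 6, 3, 6].
Step 2: syndromes of r = [1, 7, 9, 6, 5] (all sums mod 11).
  S_0 = Σ v_i r_i = 3·1 + 4·7 + 6·9 + 3·6 + 6·5 = 133 ≡ 1.
  S_1 = Σ v_i α_i r_i = 3·8·1 + 4·10·7 + 6·7·9 + 3·1·6 + 6·2·5 = 760 ≡ 1.
  α_i^2 mod 11 = [9, 1, 5, 1, 4].
  S_2 = Σ v_i α_i^2 r_i = 3·9·1 + 4·1·7 + 6·5·9 + 3·1·6 + 6·4·5 = 463 ≡ 1.
  S = (1, 1, 1) ≠ 0, so r is not a codeword (an error is present).
Step 3: locate the error. For a single error e at position i, S_ℓ = v_i·e·α_i^ℓ, so α_err = S_1/S_0.
  S_0^{−1} = 1^{−1} = 1 (mod 11), so α_err = 1·1 = 1 ≡ 1 = α_4. Error position i = 4.
  Consistency check: S_2/S_1 = 1·1 = 1 ≡ 1 = α_err ✓ (single-error assumption holds).
Step 4: error magnitude e = S_0/v_4 = S_0·∏_{j≠4}(α_4 − α_j) = 1·4 = 4 ≡ 4 (mod 11).
Step 5: correct position 4: c_4 = r_4 − e = 6 − 4 ≡ 2 (mod 11). Hence c = [1, 7, 9, 2, 5].
  Check: interpolating c through the α_i gives m(x) = 10 + 3·x (degree < 2) with m(α_i) = c_i for every i, so c is indeed a codeword.


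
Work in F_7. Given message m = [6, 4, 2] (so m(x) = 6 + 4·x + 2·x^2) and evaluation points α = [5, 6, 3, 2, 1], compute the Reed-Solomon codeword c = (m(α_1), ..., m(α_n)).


c = [6, 4, 1, 1, 5]

Message polynomial: m(x) = 6 + 4·x + 2·x^2 (mod 7).
For each evaluation point α_i, compute m(α_i) mod 7:
  α_1 = 5: Horner steps 2 → 0 → 6, so m(5) = 6.
  α_2 = 6: Horner steps 2 → 2 → 4, so m(6) = 4.
  α_3 = 3: Horner steps 2 → 3 → 1, so m(3) = 1.
  α_4 = 2: Horner steps 2 → 1 → 1, so m(2) = 1.
  α_5 = 1: Horner steps 2 → 6 → 5, so m(1) = 5.
Codeword c = [6, 4, 1, 1, 5] ∈ F_7^5.


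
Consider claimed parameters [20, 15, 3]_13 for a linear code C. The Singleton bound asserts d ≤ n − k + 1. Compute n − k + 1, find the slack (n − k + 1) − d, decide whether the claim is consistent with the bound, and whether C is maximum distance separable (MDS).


Singleton RHS = n − k + 1 = 6, slack = 3, bound satisfied, not MDS.

Singleton bound: d ≤ n − k + 1.
Here n = 20, k = 15, so n − k + 1 = 6.
Given d = 3, check d ≤ 6: YES.
Slack = (n − k + 1) − d = 3.
The code is NOT MDS (slack = 3 > 0).
Description: the claimed parameters are [20, 15, 3]_13; such a code would be non-MDS.


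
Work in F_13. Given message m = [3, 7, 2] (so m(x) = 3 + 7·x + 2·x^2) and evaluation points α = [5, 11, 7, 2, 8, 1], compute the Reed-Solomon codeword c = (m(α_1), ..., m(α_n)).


c = [10, 10, 7, 12, 5, 12]

Message polynomial: m(x) = 3 + 7·x + 2·x^2 (mod 13).
For each evaluation point α_i, compute m(α_i) mod 13:
  α_1 = 5: Horner steps 2 → 4 → 10, so m(5) = 10.
  α_2 = 11: Horner steps 2 → 3 → 10, so m(11) = 10.
  α_3 = 7: Horner steps 2 → 8 → 7, so m(7) = 7.
  α_4 = 2: Horner steps 2 → 11 → 12, so m(2) = 12.
  α_5 = 8: Horner steps 2 → 10 → 5, so m(8) = 5.
  α_6 = 1: Horner steps 2 → 9 → 12, so m(1) = 12.
Codeword c = [10, 10, 7, 12, 5, 12] ∈ F_13^6.


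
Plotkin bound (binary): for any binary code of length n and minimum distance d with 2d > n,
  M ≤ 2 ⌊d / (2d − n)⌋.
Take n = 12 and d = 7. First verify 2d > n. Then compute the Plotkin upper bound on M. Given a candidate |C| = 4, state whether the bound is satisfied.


Plotkin bound M ≤ 6; given |C| = 4 ≤ bound (satisfied).

Check applicability: 2d = 14, n = 12.
2d − n = 2 > 0, so Plotkin applies.
Compute d/(2d−n) = 7/2 ≈ 3.5000.
⌊d/(2d−n)⌋ = 3.
Plotkin bound: M ≤ 2·3 = 6.
Given |C| = 4, check: satisfied.
This |C| is below the Plotkin bound.


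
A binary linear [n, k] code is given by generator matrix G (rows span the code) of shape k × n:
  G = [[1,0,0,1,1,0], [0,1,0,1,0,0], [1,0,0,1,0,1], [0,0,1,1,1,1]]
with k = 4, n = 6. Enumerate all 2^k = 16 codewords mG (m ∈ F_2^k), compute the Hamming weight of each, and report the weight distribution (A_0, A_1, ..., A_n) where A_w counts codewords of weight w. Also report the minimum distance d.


Weight distribution: A_0 = 1, A_2 = 4, A_3 = 6, A_4 = 3, A_5 = 2. Minimum distance d = 2.

Enumerate all 2^4 = 16 messages m ∈ F_2^4.
For each, compute codeword c = mG in F_2^6, then tally its weight.
  m = 0000 → c = 000000, weight = 0.
  m = 1000 → c = 100110, weight = 3.
  m = 0100 → c = 010100, weight = 2.
  m = 1100 → c = 110010, weight = 3.
  m = 0010 → c = 100101, weight = 3.
  m = 1010 → c = 000011, weight = 2.
  m = 0110 → c = 110001, weight = 3.
  m = 1110 → c = 010111, weight = 4.
  m = 0001 → c = 001111, weight = 4.
  m = 1001 → c = 101001, weight = 3.
  m = 0101 → c = 011011, weight = 4.
  m = 1101 → c = 111101, weight = 5.
  m = 0011 → c = 101010, weight = 3.
  m = 1011 → c = 001100, weight = 2.
  m = 0111 → c = 111110, weight = 5.
  m = 1111 → c = 011000, weight = 2.
Tally weights:
  weight 0: 1 codewords.
  weight 2: 4 codewords.
  weight 3: 6 codewords.
  weight 4: 3 codewords.
  weight 5: 2 codewords.
Minimum distance d = smallest w > 0 with A_w > 0 = 2.
Sanity: Σ A_w = 16 = 2^4 = 16 ✓.


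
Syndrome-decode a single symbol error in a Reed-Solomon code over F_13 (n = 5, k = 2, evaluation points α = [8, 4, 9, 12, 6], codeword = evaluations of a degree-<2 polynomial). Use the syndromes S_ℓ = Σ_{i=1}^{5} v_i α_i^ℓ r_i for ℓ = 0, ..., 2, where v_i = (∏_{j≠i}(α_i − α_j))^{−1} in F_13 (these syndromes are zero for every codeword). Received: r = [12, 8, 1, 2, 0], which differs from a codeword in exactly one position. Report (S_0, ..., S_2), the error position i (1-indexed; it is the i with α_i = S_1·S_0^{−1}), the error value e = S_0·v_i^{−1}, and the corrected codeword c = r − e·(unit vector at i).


S = (12, 5, 1), error at position 1, error magnitude e = 7, c = [5, 8, 1, 2, 0].

Step 1: column multipliers v_i = (∏_{j≠i}(α_i − α_j))^{−1} mod 13.
  i = 1 (α = 8): (8−4)(8−9)(8−12)(8−6) = 4·(−1)·(−4)·2 = 32 ≡ 6, so v_1 = 6^{−1} = 11 (mod 13).
  i = 2 (α = 4): (4−8)(4−9)(4−12)(4−6) = (−4)·(−5)·(−8)·(−2) = 320 ≡ 8, so v_2 = 8^{−1} = 5 (mod 13).
  i = 3 (α = 9): (9−8)(9−4)(9−12)(9−6) = 1·5·(−3)·3 = −45 ≡ 7, so v_3 = 7^{−1} = 2 (mod 13).
  i = 4 (α = 12): (12−8)(12−4)(12−9)(12−6) = 4·8·3·6 = 576 ≡ 4, so v_4 = 4^{−1} = 10 (mod 13).
  i = 5 (α = 6): (6−8)(6−4)(6−9)(6−12) = (−2)·2·(−3)·(−6) = −72 ≡ 6, so v_5 = 6^{−1} = 11 (mod 13).
  v = [11, 5, 2, 10, 11].
Step 2: syndromes of r = [12, 8, 1, 2, 0] (all sums mod 13).
  S_0 = Σ v_i r_i = 11·12 + 5·8 + 2·1 + 10·2 + 11·0 = 194 ≡ 12.
  S_1 = Σ v_i α_i r_i = 11·8·12 + 5·4·8 + 2·9·1 + 10·12·2 + 11·6·0 = 1474 ≡ 5.
  α_i^2 mod 13 = [12, 3, 3, 1, 10].
  S_2 = Σ v_i α_i^2 r_i = 11·12·12 + 5·3·8 + 2·3·1 + 10·1·2 + 11·10·0 = 1730 ≡ 1.
  S = (12, 5, 1) ≠ 0, so r is not a codeword (an error is present).
Step 3: locate the error. For a single error e at position i, S_ℓ = v_i·e·α_i^ℓ, so α_err = S_1/S_0.
  S_0^{−1} = 12^{−1} = 12 (mod 13), so α_err = 5·12 = 60 ≡ 8 = α_1. Error position i = 1.
  Consistency check: S_2/S_1 = 1·8 = 8 ≡ 8 = α_err ✓ (single-error assumption holds).
Step 4: error magnitude e = S_0/v_1 = S_0·∏_{j≠1}(α_1 − α_j) = 12·6 = 72 ≡ 7 (mod 13).
Step 5: correct position 1: c_1 = r_1 − e = 12 − 7 ≡ 5 (mod 13). Hence c = [5, 8, 1, 2, 0].
  Check: interpolating c through the α_i gives m(x) = 11 + 9·x (degree < 2) with m(α_i) = c_i for every i, so c is indeed a codeword.


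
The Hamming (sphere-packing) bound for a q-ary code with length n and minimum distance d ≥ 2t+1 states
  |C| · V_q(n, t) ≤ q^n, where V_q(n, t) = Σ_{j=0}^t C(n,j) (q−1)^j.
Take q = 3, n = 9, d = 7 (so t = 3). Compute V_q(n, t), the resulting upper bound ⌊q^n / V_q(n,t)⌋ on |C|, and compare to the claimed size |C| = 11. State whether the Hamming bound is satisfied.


V_q(n, t) = 835, q^n = 19683, Hamming bound = 23, |C| = 11 ≤ bound (satisfied).

Step 1: Compute V_q(n, t) = Σ_{j=0}^3 C(n, j) (q−1)^j.
  j = 0: C(9,0)·(2)^0 = 1·1 = 1.
  j = 1: C(9,1)·(2)^1 = 9·2 = 18.
  j = 2: C(9,2)·(2)^2 = 36·4 = 144.
  j = 3: C(9,3)·(2)^3 = 84·8 = 672.
  V_q(n, t) = 1 + 18 + 144 + 672 = 835.
Step 2: q^n = 3^9 = 19683.
Step 3: Hamming bound ⌊q^n / V_q(n,t)⌋ = ⌊19683/835⌋ = 23.
Step 4: Compare |C| = 11 to 23: satisfied.
The claimed |C| lies below the Hamming bound.


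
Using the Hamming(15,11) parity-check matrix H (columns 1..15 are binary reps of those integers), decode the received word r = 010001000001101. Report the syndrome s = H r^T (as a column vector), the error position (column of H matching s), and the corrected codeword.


s = (1, 0, 1, 0)^T, error position = 10, corrected codeword c = 010001000101101

Compute s = H r^T mod 2 one row at a time:
  s_1 = 0 + 0 + 0 + 0 + 1 + 1 + 0 + 1 = 3 ≡ 1 (mod 2).
  s_2 = 0 + 0 + 1 + 0 + 1 + 1 + 0 + 1 = 4 ≡ 0 (mod 2).
  s_3 = 1 + 0 + 1 + 0 + 0 + 0 + 0 + 1 = 3 ≡ 1 (mod 2).
  s_4 = 0 + 0 + 0 + 0 + 0 + 0 + 1 + 1 = 2 ≡ 0 (mod 2).
s = (1, 0, 1, 0)^T — this equals column 10 of H (binary 1010), so error is at position 10.
Correct: flip bit 10 of r = 010001000001101 to get c = 010001000101101.


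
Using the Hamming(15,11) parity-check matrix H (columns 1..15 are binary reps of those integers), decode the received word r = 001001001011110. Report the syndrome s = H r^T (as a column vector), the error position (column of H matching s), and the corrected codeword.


s = (1, 0, 0, 0)^T, error position = 8, corrected codeword c = 001001011011110

Compute s = H r^T mod 2 one row at a time:
  s_1 = 0 + 1 + 0 + 1 + 1 + 1 + 1 + 0 = 5 ≡ 1 (mod 2).
  s_2 = 0 + 0 + 1 + 0 + 1 + 1 + 1 + 0 = 4 ≡ 0 (mod 2).
  s_3 = 0 + 1 + 1 + 0 + 0 + 1 + 1 + 0 = 4 ≡ 0 (mod 2).
  s_4 = 0 + 1 + 0 + 0 + 1 + 1 + 1 + 0 = 4 ≡ 0 (mod 2).
s = (1, 0, 0, 0)^T — this equals column 8 of H (binary 1000), so error is at position 8.
Correct: flip bit 8 of r = 001001001011110 to get c = 001001011011110.


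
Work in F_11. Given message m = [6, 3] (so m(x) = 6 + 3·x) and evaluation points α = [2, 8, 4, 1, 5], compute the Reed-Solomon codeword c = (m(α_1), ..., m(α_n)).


c = [1, 8, 7, 9, 10]

Message polynomial: m(x) = 6 + 3·x (mod 11).
For each evaluation point α_i, compute m(α_i) mod 11:
  α_1 = 2: Horner steps 3 → 1, so m(2) = 1.
  α_2 = 8: Horner steps 3 → 8, so m(8) = 8.
  α_3 = 4: Horner steps 3 → 7, so m(4) = 7.
  α_4 = 1: Horner steps 3 → 9, so m(1) = 9.
  α_5 = 5: Horner steps 3 → 10, so m(5) = 10.
Codeword c = [1, 8, 7, 9, 10] ∈ F_11^5.


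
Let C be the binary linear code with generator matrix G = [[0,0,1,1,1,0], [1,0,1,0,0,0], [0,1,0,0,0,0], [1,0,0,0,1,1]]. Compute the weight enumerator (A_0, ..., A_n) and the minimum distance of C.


Weight distribution: A_0 = 1, A_1 = 1, A_2 = 2, A_3 = 6, A_4 = 5, A_5 = 1. Minimum distance d = 1.

Enumerate all 2^4 = 16 messages m ∈ F_2^4.
For each, compute codeword c = mG in F_2^6, then tally its weight.
  m = 0000 → c = 000000, weight = 0.
  m = 1000 → c = 001110, weight = 3.
  m = 0100 → c = 101000, weight = 2.
  m = 1100 → c = 100110, weight = 3.
  m = 0010 → c = 010000, weight = 1.
  m = 1010 → c = 011110, weight = 4.
  m = 0110 → c = 111000, weight = 3.
  m = 1110 → c = 110110, weight = 4.
  m = 0001 → c = 100011, weight = 3.
  m = 1001 → c = 101101, weight = 4.
  m = 0101 → c = 001011, weight = 3.
  m = 1101 → c = 000101, weight = 2.
  m = 0011 → c = 110011, weight = 4.
  m = 1011 → c = 111101, weight = 5.
  m = 0111 → c = 011011, weight = 4.
  m = 1111 → c = 010101, weight = 3.
Tally weights:
  weight 0: 1 codewords.
  weight 1: 1 codewords.
  weight 2: 2 codewords.
  weight 3: 6 codewords.
  weight 4: 5 codewords.
  weight 5: 1 codewords.
Minimum distance d = smallest w > 0 with A_w > 0 = 1.
Sanity: Σ A_w = 16 = 2^4 = 16 ✓.


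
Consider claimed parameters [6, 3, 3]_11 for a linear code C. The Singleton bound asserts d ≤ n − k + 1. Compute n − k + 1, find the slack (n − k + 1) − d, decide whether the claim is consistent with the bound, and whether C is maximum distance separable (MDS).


Singleton RHS = n − k + 1 = 4, slack = 1, bound satisfied, not MDS.

Singleton bound: d ≤ n − k + 1.
Here n = 6, k = 3, so n − k + 1 = 4.
Given d = 3, check d ≤ 4: YES.
Slack = (n − k + 1) − d = 1.
The code is NOT MDS (slack = 1 > 0).
Description: the claimed parameters are [6, 3, 3]_11; such a code would be non-MDS.


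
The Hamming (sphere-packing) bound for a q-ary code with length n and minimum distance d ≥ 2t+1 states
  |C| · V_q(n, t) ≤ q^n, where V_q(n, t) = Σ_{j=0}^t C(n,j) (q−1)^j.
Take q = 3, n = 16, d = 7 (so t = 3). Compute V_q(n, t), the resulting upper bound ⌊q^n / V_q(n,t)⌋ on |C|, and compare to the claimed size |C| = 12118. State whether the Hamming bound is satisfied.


V_q(n, t) = 4993, q^n = 43046721, Hamming bound = 8621, |C| = 12118 > bound (violated).

Step 1: Compute V_q(n, t) = Σ_{j=0}^3 C(n, j) (q−1)^j.
  j = 0: C(16,0)·(2)^0 = 1·1 = 1.
  j = 1: C(16,1)·(2)^1 = 16·2 = 32.
  j = 2: C(16,2)·(2)^2 = 120·4 = 480.
  j = 3: C(16,3)·(2)^3 = 560·8 = 4480.
  V_q(n, t) = 1 + 32 + 480 + 4480 = 4993.
Step 2: q^n = 3^16 = 43046721.
Step 3: Hamming bound ⌊q^n / V_q(n,t)⌋ = ⌊43046721/4993⌋ = 8621.
Step 4: Compare |C| = 12118 to 8621: violated.
The claimed |C| lies above the Hamming bound, so no 3-ary code of length 16 with d ≥ 7 can have 12118 codewords.


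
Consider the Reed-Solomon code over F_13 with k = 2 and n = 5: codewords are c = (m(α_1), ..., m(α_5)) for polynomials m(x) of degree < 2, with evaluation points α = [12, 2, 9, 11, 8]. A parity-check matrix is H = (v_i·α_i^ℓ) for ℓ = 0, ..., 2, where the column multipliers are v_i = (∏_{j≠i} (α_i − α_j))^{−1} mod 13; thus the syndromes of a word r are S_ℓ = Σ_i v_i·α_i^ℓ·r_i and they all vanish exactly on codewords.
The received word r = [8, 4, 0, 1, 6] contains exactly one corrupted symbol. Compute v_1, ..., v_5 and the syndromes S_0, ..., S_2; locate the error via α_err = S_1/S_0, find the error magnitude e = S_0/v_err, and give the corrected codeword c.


S = (4, 8, 3), error at position 2, error magnitude e = 1, c = [8, 3, 0, 1, 6].

Step 1: column multipliers v_i = (∏_{j≠i}(α_i − α_j))^{−1} mod 13.
  i = 1 (α = 12): (12−2)(12−9)(12−11)(12−8) = 10·3·1·4 = 120 ≡ 3, so v_1 = 3^{−1} = 9 (mod 13).
  i = 2 (α = 2): (2−12)(2−9)(2−11)(2−8) = (−10)·(−7)·(−9)·(−6) = 3780 ≡ 10, so v_2 = 10^{−1} = 4 (mod 13).
  i = 3 (α = 9): (9−12)(9−2)(9−11)(9−8) = (−3)·7·(−2)·1 = 42 ≡ 3, so v_3 = 3^{−1} = 9 (mod 13).
  i = 4 (α = 11): (11−12)(11−2)(11−9)(11−8) = (−1)·9·2·3 = −54 ≡ 11, so v_4 = 11^{−1} = 6 (mod 13).
  i = 5 (α = 8): (8−12)(8−2)(8−9)(8−11) = (−4)·6·(−1)·(−3) = −72 ≡ 6, so v_5 = 6^{−1} = 11 (mod 13).
  v = [9, 4, 9, 6, 11].
Step 2: syndromes of r = [8, 4, 0, 1, 6] (all sums mod 13).
  S_0 = Σ v_i r_i = 9·8 + 4·4 + 9·0 + 6·1 + 11·6 = 160 ≡ 4.
  S_1 = Σ v_i α_i r_i = 9·12·8 + 4·2·4 + 9·9·0 + 6·11·1 + 11·8·6 = 1490 ≡ 8.
  α_i^2 mod 13 = [1, 4, 3, 4, 12].
  S_2 = Σ v_i α_i^2 r_i = 9·1·8 + 4·4·4 + 9·3·0 + 6·4·1 + 11·12·6 = 952 ≡ 3.
  S = (4, 8, 3) ≠ 0, so r is not a codeword (an error is present).
Step 3: locate the error. For a single error e at position i, S_ℓ = v_i·e·α_i^ℓ, so α_err = S_1/S_0.
  S_0^{−1} = 4^{−1} = 10 (mod 13), so α_err = 8·10 = 80 ≡ 2 = α_2. Error position i = 2.
  Consistency check: S_2/S_1 = 3·5 = 15 ≡ 2 = α_err ✓ (single-error assumption holds).
Step 4: error magnitude e = S_0/v_2 = S_0·∏_{j≠2}(α_2 − α_j) = 4·10 = 40 ≡ 1 (mod 13).
Step 5: correct position 2: c_2 = r_2 − e = 4 − 1 ≡ 3 (mod 13). Hence c = [8, 3, 0, 1, 6].
  Check: interpolating c through the α_i gives m(x) = 2 + 7·x (degree < 2) with m(α_i) = c_i for every i, so c is indeed a codeword.


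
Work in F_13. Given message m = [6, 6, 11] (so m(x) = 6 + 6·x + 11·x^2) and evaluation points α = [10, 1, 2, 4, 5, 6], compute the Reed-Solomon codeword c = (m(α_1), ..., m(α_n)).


c = [9, 10, 10, 11, 12, 9]

Message polynomial: m(x) = 6 + 6·x + 11·x^2 (mod 13).
For each evaluation point α_i, compute m(α_i) mod 13:
  α_1 = 10: Horner steps 11 → 12 → 9, so m(10) = 9.
  α_2 = 1: Horner steps 11 → 4 → 10, so m(1) = 10.
  α_3 = 2: Horner steps 11 → 2 → 10, so m(2) = 10.
  α_4 = 4: Horner steps 11 → 11 → 11, so m(4) = 11.
  α_5 = 5: Horner steps 11 → 9 → 12, so m(5) = 12.
  α_6 = 6: Horner steps 11 → 7 → 9, so m(6) = 9.
Codeword c = [9, 10, 10, 11, 12, 9] ∈ F_13^6.


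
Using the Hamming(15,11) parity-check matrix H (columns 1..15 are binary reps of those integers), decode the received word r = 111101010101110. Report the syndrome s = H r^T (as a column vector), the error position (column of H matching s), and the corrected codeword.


s = (1, 1, 1, 1)^T, error position = 15, corrected codeword c = 111101010101111

Compute s = H r^T mod 2 one row at a time:
  s_1 = 1 + 0 + 1 + 0 + 1 + 1 + 1 + 0 = 5 ≡ 1 (mod 2).
  s_2 = 1 + 0 + 1 + 0 + 1 + 1 + 1 + 0 = 5 ≡ 1 (mod 2).
  s_3 = 1 + 1 + 1 + 0 + 1 + 0 + 1 + 0 = 5 ≡ 1 (mod 2).
  s_4 = 1 + 1 + 0 + 0 + 0 + 0 + 1 + 0 = 3 ≡ 1 (mod 2).
s = (1, 1, 1, 1)^T — this equals column 15 of H (binary 1111), so error is at position 15.
Correct: flip bit 15 of r = 111101010101110 to get c = 111101010101111.


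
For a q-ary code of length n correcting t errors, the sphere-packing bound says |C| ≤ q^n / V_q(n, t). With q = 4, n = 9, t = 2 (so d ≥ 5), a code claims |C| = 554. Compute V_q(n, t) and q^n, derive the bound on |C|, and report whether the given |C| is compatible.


V_q(n, t) = 352, q^n = 262144, Hamming bound = 744, |C| = 554 ≤ bound (satisfied).

Step 1: Compute V_q(n, t) = Σ_{j=0}^2 C(n, j) (q−1)^j.
  j = 0: C(9,0)·(3)^0 = 1·1 = 1.
  j = 1: C(9,1)·(3)^1 = 9·3 = 27.
  j = 2: C(9,2)·(3)^2 = 36·9 = 324.
  V_q(n, t) = 1 + 27 + 324 = 352.
Step 2: q^n = 4^9 = 262144.
Step 3: Hamming bound ⌊q^n / V_q(n,t)⌋ = ⌊262144/352⌋ = 744.
Step 4: Compare |C| = 554 to 744: satisfied.
The claimed |C| lies below the Hamming bound.


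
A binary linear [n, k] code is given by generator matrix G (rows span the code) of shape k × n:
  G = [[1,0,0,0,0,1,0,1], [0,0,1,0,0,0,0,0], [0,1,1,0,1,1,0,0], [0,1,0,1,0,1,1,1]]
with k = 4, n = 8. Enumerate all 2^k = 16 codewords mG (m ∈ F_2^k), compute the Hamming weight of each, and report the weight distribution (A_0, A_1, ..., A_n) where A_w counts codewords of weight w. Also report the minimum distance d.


Weight distribution: A_0 = 1, A_1 = 1, A_3 = 2, A_4 = 5, A_5 = 5, A_6 = 2. Minimum distance d = 1.

Enumerate all 2^4 = 16 messages m ∈ F_2^4.
For each, compute codeword c = mG in F_2^8, then tally its weight.
  m = 0000 → c = 00000000, weight = 0.
  m = 1000 → c = 10000101, weight = 3.
  m = 0100 → c = 00100000, weight = 1.
  m = 1100 → c = 10100101, weight = 4.
  m = 0010 → c = 01101100, weight = 4.
  m = 1010 → c = 11101001, weight = 5.
  m = 0110 → c = 01001100, weight = 3.
  m = 1110 → c = 11001001, weight = 4.
  m = 0001 → c = 01010111, weight = 5.
  m = 1001 → c = 11010010, weight = 4.
  m = 0101 → c = 01110111, weight = 6.
  m = 1101 → c = 11110010, weight = 5.
  m = 0011 → c = 00111011, weight = 5.
  m = 1011 → c = 10111110, weight = 6.
  m = 0111 → c = 00011011, weight = 4.
  m = 1111 → c = 10011110, weight = 5.
Tally weights:
  weight 0: 1 codewords.
  weight 1: 1 codewords.
  weight 3: 2 codewords.
  weight 4: 5 codewords.
  weight 5: 5 codewords.
  weight 6: 2 codewords.
Minimum distance d = smallest w > 0 with A_w > 0 = 1.
Sanity: Σ A_w = 16 = 2^4 = 16 ✓.


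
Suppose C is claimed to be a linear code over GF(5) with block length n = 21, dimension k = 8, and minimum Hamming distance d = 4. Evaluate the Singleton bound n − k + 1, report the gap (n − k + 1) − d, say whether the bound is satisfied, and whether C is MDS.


Singleton RHS = n − k + 1 = 14, slack = 10, bound satisfied, not MDS.

Singleton bound: d ≤ n − k + 1.
Here n = 21, k = 8, so n − k + 1 = 14.
Given d = 4, check d ≤ 14: YES.
Slack = (n − k + 1) − d = 10.
The code is NOT MDS (slack = 10 > 0).
Description: the claimed parameters are [21, 8, 4]_5; such a code would be non-MDS.


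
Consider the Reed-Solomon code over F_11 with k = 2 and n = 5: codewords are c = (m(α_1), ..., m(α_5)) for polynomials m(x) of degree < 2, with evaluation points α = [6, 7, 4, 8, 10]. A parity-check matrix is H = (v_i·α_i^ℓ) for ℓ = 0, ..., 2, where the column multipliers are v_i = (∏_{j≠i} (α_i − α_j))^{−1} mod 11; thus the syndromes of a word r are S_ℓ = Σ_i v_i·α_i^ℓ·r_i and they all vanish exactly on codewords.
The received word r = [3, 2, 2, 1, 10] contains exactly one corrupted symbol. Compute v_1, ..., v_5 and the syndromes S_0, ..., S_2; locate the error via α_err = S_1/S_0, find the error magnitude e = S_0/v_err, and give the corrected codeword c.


S = (8, 10, 7), error at position 3, error magnitude e = 8, c = [3, 2, 5, 1, 10].

Step 1: column multipliers v_i = (∏_{j≠i}(α_i − α_j))^{−1} mod 11.
  i = 1 (α = 6): (6−7)(6−4)(6−8)(6−10) = (−1)·2·(−2)·(−4) = −16 ≡ 6, so v_1 = 6^{−1} = 2 (mod 11).
  i = 2 (α = 7): (7−6)(7−4)(7−8)(7−10) = 1·3·(−1)·(−3) = 9 ≡ 9, so v_2 = 9^{−1} = 5 (mod 11).
  i = 3 (α = 4): (4−6)(4−7)(4−8)(4−10) = (−2)·(−3)·(−4)·(−6) = 144 ≡ 1, so v_3 = 1^{−1} = 1 (mod 11).
  i = 4 (α = 8): (8−6)(8−7)(8−4)(8−10) = 2·1·4·(−2) = −16 ≡ 6, so v_4 = 6^{−1} = 2 (mod 11).
  i = 5 (α = 10): (10−6)(10−7)(10−4)(10−8) = 4·3·6·2 = 144 ≡ 1, so v_5 = 1^{−1} = 1 (mod 11).
  v = [2, 5, 1, 2, 1].
Step 2: syndromes of r = [3, 2, 2, 1, 10] (all sums mod 11).
  S_0 = Σ v_i r_i = 2·3 + 5·2 + 1·2 + 2·1 + 1·10 = 30 ≡ 8.
  S_1 = Σ v_i α_i r_i = 2·6·3 + 5·7·2 + 1·4·2 + 2·8·1 + 1·10·10 = 230 ≡ 10.
  α_i^2 mod 11 = [3, 5, 5, 9, 1].
  S_2 = Σ v_i α_i^2 r_i = 2·3·3 + 5·5·2 + 1·5·2 + 2·9·1 + 1·1·10 = 106 ≡ 7.
  S = (8, 10, 7) ≠ 0, so r is not a codeword (an error is present).
Step 3: locate the error. For a single error e at position i, S_ℓ = v_i·e·α_i^ℓ, so α_err = S_1/S_0.
  S_0^{−1} = 8^{−1} = 7 (mod 11), so α_err = 10·7 = 70 ≡ 4 = α_3. Error position i = 3.
  Consistency check: S_2/S_1 = 7·10 = 70 ≡ 4 = α_err ✓ (single-error assumption holds).
Step 4: error magnitude e = S_0/v_3 = S_0·∏_{j≠3}(α_3 − α_j) = 8·1 = 8 ≡ 8 (mod 11).
Step 5: correct position 3: c_3 = r_3 − e = 2 − 8 ≡ 5 (mod 11). Hence c = [3, 2, 5, 1, 10].
  Check: interpolating c through the α_i gives m(x) = 9 + 10·x (degree < 2) with m(α_i) = c_i for every i, so c is indeed a codeword.


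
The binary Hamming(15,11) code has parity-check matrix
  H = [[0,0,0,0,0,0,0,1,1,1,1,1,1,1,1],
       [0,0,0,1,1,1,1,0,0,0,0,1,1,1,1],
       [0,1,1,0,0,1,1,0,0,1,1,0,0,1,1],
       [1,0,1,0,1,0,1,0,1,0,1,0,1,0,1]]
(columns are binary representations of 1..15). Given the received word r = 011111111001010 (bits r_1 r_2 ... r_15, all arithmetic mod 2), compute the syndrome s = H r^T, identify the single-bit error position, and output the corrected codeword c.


s = (0, 0, 1, 0)^T, error position = 2, corrected codeword c = 001111111001010

Compute s = H r^T mod 2 one row at a time:
  s_1 = 1 + 1 + 0 + 0 + 1 + 0 + 1 + 0 = 4 ≡ 0 (mod 2).
  s_2 = 1 + 1 + 1 + 1 + 1 + 0 + 1 + 0 = 6 ≡ 0 (mod 2).
  s_3 = 1 + 1 + 1 + 1 + 0 + 0 + 1 + 0 = 5 ≡ 1 (mod 2).
  s_4 = 0 + 1 + 1 + 1 + 1 + 0 + 0 + 0 = 4 ≡ 0 (mod 2).
s = (0, 0, 1, 0)^T — this equals column 2 of H (binary 0010), so error is at position 2.
Correct: flip bit 2 of r = 011111111001010 to get c = 001111111001010.


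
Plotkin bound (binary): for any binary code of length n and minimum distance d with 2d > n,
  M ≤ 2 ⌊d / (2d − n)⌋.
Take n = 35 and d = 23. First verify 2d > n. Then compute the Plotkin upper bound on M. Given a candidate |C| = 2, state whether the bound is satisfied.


Plotkin bound M ≤ 4; given |C| = 2 ≤ bound (satisfied).

Check applicability: 2d = 46, n = 35.
2d − n = 11 > 0, so Plotkin applies.
Compute d/(2d−n) = 23/11 ≈ 2.0909.
⌊d/(2d−n)⌋ = 2.
Plotkin bound: M ≤ 2·2 = 4.
Given |C| = 2, check: satisfied.
This |C| is below the Plotkin bound.


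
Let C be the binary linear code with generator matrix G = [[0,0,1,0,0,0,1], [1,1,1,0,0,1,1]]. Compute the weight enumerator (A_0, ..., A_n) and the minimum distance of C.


Weight distribution: A_0 = 1, A_2 = 1, A_3 = 1, A_5 = 1. Minimum distance d = 2.

Enumerate all 2^2 = 4 messages m ∈ F_2^2.
For each, compute codeword c = mG in F_2^7, then tally its weight.
  m = 00 → c = 0000000, weight = 0.
  m = 10 → c = 0010001, weight = 2.
  m = 01 → c = 1110011, weight = 5.
  m = 11 → c = 1100010, weight = 3.
Tally weights:
  weight 0: 1 codewords.
  weight 2: 1 codewords.
  weight 3: 1 codewords.
  weight 5: 1 codewords.
Minimum distance d = smallest w > 0 with A_w > 0 = 2.
Sanity: Σ A_w = 4 = 2^2 = 4 ✓.


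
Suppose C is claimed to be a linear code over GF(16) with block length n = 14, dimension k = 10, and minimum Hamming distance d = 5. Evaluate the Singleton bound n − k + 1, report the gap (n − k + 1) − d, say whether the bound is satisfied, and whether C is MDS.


Singleton RHS = n − k + 1 = 5, slack = 0, bound satisfied, MDS.

Singleton bound: d ≤ n − k + 1.
Here n = 14, k = 10, so n − k + 1 = 5.
Given d = 5, check d ≤ 5: YES.
Slack = (n − k + 1) − d = 0.
The code is MDS (slack = 0).
Description: the claimed parameters are [14, 10, 5]_16; such a code would be MDS (meets Singleton bound).


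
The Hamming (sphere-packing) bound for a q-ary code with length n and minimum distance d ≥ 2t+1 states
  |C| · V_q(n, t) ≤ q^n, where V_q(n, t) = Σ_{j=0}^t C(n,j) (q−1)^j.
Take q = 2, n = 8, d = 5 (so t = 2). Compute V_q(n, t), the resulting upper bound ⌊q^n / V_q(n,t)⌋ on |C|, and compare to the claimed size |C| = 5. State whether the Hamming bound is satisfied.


V_q(n, t) = 37, q^n = 256, Hamming bound = 6, |C| = 5 ≤ bound (satisfied).

Step 1: Compute V_q(n, t) = Σ_{j=0}^2 C(n, j) (q−1)^j.
  j = 0: C(8,0)·(1)^0 = 1·1 = 1.
  j = 1: C(8,1)·(1)^1 = 8·1 = 8.
  j = 2: C(8,2)·(1)^2 = 28·1 = 28.
  V_q(n, t) = 1 + 8 + 28 = 37.
Step 2: q^n = 2^8 = 256.
Step 3: Hamming bound ⌊q^n / V_q(n,t)⌋ = ⌊256/37⌋ = 6.
Step 4: Compare |C| = 5 to 6: satisfied.
The claimed |C| lies below the Hamming bound.


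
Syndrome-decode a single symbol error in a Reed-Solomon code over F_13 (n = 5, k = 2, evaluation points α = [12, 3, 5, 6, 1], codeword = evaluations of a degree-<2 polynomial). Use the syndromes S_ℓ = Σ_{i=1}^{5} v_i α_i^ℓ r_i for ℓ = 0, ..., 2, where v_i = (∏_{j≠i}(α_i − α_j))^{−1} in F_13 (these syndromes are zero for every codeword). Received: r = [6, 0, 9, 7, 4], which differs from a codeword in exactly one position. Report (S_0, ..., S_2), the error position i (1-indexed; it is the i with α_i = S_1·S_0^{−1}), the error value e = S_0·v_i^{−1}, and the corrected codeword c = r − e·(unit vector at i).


S = (1, 12, 1), error at position 1, error magnitude e = 11, c = [8, 0, 9, 7, 4].

Step 1: column multipliers v_i = (∏_{j≠i}(α_i − α_j))^{−1} mod 13.
  i = 1 (α = 12): (12−3)(12−5)(12−6)(12−1) = 9·7·6·11 = 4158 ≡ 11, so v_1 = 11^{−1} = 6 (mod 13).
  i = 2 (α = 3): (3−12)(3−5)(3−6)(3−1) = (−9)·(−2)·(−3)·2 = −108 ≡ 9, so v_2 = 9^{−1} = 3 (mod 13).
  i = 3 (α = 5): (5−12)(5−3)(5−6)(5−1) = (−7)·2·(−1)·4 = 56 ≡ 4, so v_3 = 4^{−1} = 10 (mod 13).
  i = 4 (α = 6): (6−12)(6−3)(6−5)(6−1) = (−6)·3·1·5 = −90 ≡ 1, so v_4 = 1^{−1} = 1 (mod 13).
  i = 5 (α = 1): (1−12)(1−3)(1−5)(1−6) = (−11)·(−2)·(−4)·(−5) = 440 ≡ 11, so v_5 = 11^{−1} = 6 (mod 13).
  v = [6, 3, 10, 1, 6].
Step 2: syndromes of r = [6, 0, 9, 7, 4] (all sums mod 13).
  S_0 = Σ v_i r_i = 6·6 + 3·0 + 10·9 + 1·7 + 6·4 = 157 ≡ 1.
  S_1 = Σ v_i α_i r_i = 6·12·6 + 3·3·0 + 10·5·9 + 1·6·7 + 6·1·4 = 948 ≡ 12.
  α_i^2 mod 13 = [1, 9, 12, 10, 1].
  S_2 = Σ v_i α_i^2 r_i = 6·1·6 + 3·9·0 + 10·12·9 + 1·10·7 + 6·1·4 = 1210 ≡ 1.
  S = (1, 12, 1) ≠ 0, so r is not a codeword (an error is present).
Step 3: locate the error. For a single error e at position i, S_ℓ = v_i·e·α_i^ℓ, so α_err = S_1/S_0.
  S_0^{−1} = 1^{−1} = 1 (mod 13), so α_err = 12·1 = 12 ≡ 12 = α_1. Error position i = 1.
  Consistency check: S_2/S_1 = 1·12 = 12 ≡ 12 = α_err ✓ (single-error assumption holds).
Step 4: error magnitude e = S_0/v_1 = S_0·∏_{j≠1}(α_1 − α_j) = 1·11 = 11 ≡ 11 (mod 13).
Step 5: correct position 1: c_1 = r_1 − e = 6 − 11 ≡ 8 (mod 13). Hence c = [8, 0, 9, 7, 4].
  Check: interpolating c through the α_i gives m(x) = 6 + 11·x (degree < 2) with m(α_i) = c_i for every i, so c is indeed a codeword.


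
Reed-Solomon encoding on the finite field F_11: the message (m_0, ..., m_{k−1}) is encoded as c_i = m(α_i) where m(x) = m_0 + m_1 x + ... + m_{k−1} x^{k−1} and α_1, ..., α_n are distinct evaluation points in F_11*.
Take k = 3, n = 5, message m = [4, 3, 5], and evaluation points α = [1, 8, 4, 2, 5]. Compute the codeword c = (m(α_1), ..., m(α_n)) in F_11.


c = [1, 7, 8, 8, 1]

Message polynomial: m(x) = 4 + 3·x + 5·x^2 (mod 11).
For each evaluation point α_i, compute m(α_i) mod 11:
  α_1 = 1: Horner steps 5 → 8 → 1, so m(1) = 1.
  α_2 = 8: Horner steps 5 → 10 → 7, so m(8) = 7.
  α_3 = 4: Horner steps 5 → 1 → 8, so m(4) = 8.
  α_4 = 2: Horner steps 5 → 2 → 8, so m(2) = 8.
  α_5 = 5: Horner steps 5 → 6 → 1, so m(5) = 1.
Codeword c = [1, 7, 8, 8, 1] ∈ F_11^5.


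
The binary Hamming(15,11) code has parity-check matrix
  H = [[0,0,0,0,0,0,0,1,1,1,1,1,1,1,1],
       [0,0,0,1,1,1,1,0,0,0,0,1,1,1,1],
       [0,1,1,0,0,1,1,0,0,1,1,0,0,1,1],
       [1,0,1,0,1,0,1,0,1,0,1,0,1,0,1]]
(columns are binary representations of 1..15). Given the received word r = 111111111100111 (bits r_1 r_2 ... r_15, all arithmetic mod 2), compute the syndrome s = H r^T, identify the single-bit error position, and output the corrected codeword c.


s = (0, 1, 1, 1)^T, error position = 7, corrected codeword c = 111111011100111

Compute s = H r^T mod 2 one row at a time:
  s_1 = 1 + 1 + 1 + 0 + 0 + 1 + 1 + 1 = 6 ≡ 0 (mod 2).
  s_2 = 1 + 1 + 1 + 1 + 0 + 1 + 1 + 1 = 7 ≡ 1 (mod 2).
  s_3 = 1 + 1 + 1 + 1 + 1 + 0 + 1 + 1 = 7 ≡ 1 (mod 2).
  s_4 = 1 + 1 + 1 + 1 + 1 + 0 + 1 + 1 = 7 ≡ 1 (mod 2).
s = (0, 1, 1, 1)^T — this equals column 7 of H (binary 0111), so error is at position 7.
Correct: flip bit 7 of r = 111111111100111 to get c = 111111011100111.


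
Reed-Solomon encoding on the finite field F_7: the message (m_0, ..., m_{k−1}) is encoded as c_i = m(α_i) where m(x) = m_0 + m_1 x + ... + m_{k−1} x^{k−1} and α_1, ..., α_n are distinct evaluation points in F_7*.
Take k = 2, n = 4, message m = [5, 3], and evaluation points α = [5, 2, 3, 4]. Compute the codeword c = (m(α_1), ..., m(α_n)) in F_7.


c = [6, 4, 0, 3]

Message polynomial: m(x) = 5 + 3·x (mod 7).
For each evaluation point α_i, compute m(α_i) mod 7:
  α_1 = 5: Horner steps 3 → 6, so m(5) = 6.
  α_2 = 2: Horner steps 3 → 4, so m(2) = 4.
  α_3 = 3: Horner steps 3 → 0, so m(3) = 0.
  α_4 = 4: Horner steps 3 → 3, so m(4) = 3.
Codeword c = [6, 4, 0, 3] ∈ F_7^4.


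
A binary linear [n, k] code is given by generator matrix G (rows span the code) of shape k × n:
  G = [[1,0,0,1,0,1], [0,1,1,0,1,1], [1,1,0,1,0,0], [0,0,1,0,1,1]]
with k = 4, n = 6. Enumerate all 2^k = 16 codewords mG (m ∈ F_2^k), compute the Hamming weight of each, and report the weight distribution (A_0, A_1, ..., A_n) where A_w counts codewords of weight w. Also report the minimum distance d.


Weight distribution: A_0 = 1, A_1 = 2, A_2 = 3, A_3 = 4, A_4 = 3, A_5 = 2, A_6 = 1. Minimum distance d = 1.

Enumerate all 2^4 = 16 messages m ∈ F_2^4.
For each, compute codeword c = mG in F_2^6, then tally its weight.
  m = 0000 → c = 000000, weight = 0.
  m = 1000 → c = 100101, weight = 3.
  m = 0100 → c = 011011, weight = 4.
  m = 1100 → c = 111110, weight = 5.
  m = 0010 → c = 110100, weight = 3.
  m = 1010 → c = 010001, weight = 2.
  m = 0110 → c = 101111, weight = 5.
  m = 1110 → c = 001010, weight = 2.
  m = 0001 → c = 001011, weight = 3.
  m = 1001 → c = 101110, weight = 4.
  m = 0101 → c = 010000, weight = 1.
  m = 1101 → c = 110101, weight = 4.
  m = 0011 → c = 111111, weight = 6.
  m = 1011 → c = 011010, weight = 3.
  m = 0111 → c = 100100, weight = 2.
  m = 1111 → c = 000001, weight = 1.
Tally weights:
  weight 0: 1 codewords.
  weight 1: 2 codewords.
  weight 2: 3 codewords.
  weight 3: 4 codewords.
  weight 4: 3 codewords.
  weight 5: 2 codewords.
  weight 6: 1 codewords.
Minimum distance d = smallest w > 0 with A_w > 0 = 1.
Sanity: Σ A_w = 16 = 2^4 = 16 ✓.


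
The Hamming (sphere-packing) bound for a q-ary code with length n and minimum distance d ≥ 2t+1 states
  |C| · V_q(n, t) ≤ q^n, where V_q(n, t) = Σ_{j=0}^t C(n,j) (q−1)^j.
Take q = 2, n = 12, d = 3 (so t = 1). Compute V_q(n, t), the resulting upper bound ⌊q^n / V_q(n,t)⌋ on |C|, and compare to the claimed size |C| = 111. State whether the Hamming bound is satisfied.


V_q(n, t) = 13, q^n = 4096, Hamming bound = 315, |C| = 111 ≤ bound (satisfied).

Step 1: Compute V_q(n, t) = Σ_{j=0}^1 C(n, j) (q−1)^j.
  j = 0: C(12,0)·(1)^0 = 1·1 = 1.
  j = 1: C(12,1)·(1)^1 = 12·1 = 12.
  V_q(n, t) = 1 + 12 = 13.
Step 2: q^n = 2^12 = 4096.
Step 3: Hamming bound ⌊q^n / V_q(n,t)⌋ = ⌊4096/13⌋ = 315.
Step 4: Compare |C| = 111 to 315: satisfied.
The claimed |C| lies below the Hamming bound.
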